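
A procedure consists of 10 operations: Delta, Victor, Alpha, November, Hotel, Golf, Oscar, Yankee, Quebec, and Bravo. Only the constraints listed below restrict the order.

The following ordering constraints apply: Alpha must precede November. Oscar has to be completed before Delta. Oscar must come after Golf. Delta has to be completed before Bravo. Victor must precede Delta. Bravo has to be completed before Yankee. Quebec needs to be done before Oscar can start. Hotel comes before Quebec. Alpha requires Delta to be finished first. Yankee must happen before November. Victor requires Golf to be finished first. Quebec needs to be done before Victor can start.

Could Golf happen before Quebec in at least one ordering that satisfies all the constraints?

The constraints leave Golf and Quebec unordered relative to each other; nothing requires Quebec earlier.
So a valid ordering placing Golf earlier than Quebec exists.

Yes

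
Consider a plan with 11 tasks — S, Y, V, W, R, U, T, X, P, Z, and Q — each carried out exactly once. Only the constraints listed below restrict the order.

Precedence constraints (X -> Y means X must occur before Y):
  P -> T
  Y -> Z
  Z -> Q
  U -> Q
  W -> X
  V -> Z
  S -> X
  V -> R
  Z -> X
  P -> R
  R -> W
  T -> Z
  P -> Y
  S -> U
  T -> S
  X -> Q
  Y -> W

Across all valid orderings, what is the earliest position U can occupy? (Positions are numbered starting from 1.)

4

Every task that must precede U has to come before it. Tracing all chains that end at U, those tasks are: S, T, P — 3 in total.
With 3 mandatory predecessors, the earliest U can sit is position 3+1 = 4, and placing just those 3 first achieves it.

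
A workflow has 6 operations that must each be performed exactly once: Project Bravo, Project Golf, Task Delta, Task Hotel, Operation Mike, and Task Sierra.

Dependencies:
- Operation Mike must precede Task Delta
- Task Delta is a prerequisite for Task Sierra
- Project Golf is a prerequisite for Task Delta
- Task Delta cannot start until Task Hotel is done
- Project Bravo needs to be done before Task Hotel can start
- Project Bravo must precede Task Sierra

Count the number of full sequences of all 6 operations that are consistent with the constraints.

12

The operations with no prerequisites are Project Bravo, Project Golf, Operation Mike; any of them can be placed first.
Counting all ways to extend the partial order to a total order gives 12.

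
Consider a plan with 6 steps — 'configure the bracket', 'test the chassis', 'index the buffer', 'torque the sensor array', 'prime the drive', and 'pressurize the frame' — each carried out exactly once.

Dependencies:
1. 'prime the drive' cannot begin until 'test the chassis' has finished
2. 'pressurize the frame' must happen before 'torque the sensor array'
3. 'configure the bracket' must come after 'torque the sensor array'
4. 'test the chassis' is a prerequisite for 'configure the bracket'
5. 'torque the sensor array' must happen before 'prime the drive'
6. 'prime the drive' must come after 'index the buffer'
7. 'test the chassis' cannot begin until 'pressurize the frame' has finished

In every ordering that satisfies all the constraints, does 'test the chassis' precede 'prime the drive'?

Tracing the constraints gives a chain: 'test the chassis' → 'prime the drive'.
Hence 'test the chassis' necessarily comes before 'prime the drive'.

Yes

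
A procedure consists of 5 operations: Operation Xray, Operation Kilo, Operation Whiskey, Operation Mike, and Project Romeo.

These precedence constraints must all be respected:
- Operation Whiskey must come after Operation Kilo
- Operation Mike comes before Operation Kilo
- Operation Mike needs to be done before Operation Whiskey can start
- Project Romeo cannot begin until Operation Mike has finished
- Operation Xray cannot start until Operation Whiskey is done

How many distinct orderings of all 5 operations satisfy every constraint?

Operation Mike is the only operation with nothing required before it, so every ordering starts there.
Counting all ways to extend the partial order to a total order gives 4.

4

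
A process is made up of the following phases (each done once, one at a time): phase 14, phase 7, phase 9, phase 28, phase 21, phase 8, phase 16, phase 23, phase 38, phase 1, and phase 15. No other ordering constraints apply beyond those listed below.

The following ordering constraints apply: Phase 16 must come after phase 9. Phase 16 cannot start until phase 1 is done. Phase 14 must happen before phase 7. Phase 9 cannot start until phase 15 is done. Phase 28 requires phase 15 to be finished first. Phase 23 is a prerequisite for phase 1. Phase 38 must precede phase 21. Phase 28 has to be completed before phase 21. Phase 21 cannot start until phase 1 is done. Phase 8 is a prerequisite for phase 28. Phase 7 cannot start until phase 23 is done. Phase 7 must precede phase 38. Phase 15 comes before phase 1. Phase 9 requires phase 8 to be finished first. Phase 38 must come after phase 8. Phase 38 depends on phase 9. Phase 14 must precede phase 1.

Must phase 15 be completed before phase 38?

Chaining the stated constraints: phase 15 → phase 9 → phase 38.
So phase 15 must precede phase 38 in any valid ordering.

Yes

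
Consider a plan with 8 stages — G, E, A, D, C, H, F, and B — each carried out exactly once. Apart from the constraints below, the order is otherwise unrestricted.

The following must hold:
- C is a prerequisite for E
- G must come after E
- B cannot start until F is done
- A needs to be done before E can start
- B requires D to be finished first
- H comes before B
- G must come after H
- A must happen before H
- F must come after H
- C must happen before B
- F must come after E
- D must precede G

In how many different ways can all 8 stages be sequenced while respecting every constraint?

The stages with no prerequisites are A, D, C; any of them can be placed first.
Enumerating by repeatedly choosing an available stage (one whose prerequisites are all placed) gives 85 distinct complete orderings.

85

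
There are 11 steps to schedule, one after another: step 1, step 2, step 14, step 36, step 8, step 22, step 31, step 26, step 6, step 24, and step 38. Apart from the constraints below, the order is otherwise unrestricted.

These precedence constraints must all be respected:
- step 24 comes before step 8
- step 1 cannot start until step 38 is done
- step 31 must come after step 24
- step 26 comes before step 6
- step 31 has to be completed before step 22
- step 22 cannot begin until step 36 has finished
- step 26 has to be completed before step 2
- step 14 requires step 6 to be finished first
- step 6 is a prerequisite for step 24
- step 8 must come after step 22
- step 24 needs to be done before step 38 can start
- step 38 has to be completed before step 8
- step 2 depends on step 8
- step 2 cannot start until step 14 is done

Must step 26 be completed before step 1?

There is a constraint chain step 26 → step 6 → step 24 → step 38 → step 1.
That forces step 26 before step 1 in every valid schedule.

Yes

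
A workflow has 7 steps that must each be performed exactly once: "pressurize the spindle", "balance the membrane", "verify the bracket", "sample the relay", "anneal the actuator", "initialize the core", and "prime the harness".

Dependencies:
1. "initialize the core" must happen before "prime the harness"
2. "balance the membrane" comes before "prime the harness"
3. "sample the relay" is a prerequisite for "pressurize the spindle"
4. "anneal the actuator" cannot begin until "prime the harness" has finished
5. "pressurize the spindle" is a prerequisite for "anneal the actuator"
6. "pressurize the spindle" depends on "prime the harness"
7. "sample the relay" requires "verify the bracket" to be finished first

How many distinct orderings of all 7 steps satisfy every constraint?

3 steps have no prerequisites ("balance the membrane", "verify the bracket", "initialize the core"), so any of them could come first.
Systematically extending each partial ordering one step at a time and counting, there are 20 complete orderings.

20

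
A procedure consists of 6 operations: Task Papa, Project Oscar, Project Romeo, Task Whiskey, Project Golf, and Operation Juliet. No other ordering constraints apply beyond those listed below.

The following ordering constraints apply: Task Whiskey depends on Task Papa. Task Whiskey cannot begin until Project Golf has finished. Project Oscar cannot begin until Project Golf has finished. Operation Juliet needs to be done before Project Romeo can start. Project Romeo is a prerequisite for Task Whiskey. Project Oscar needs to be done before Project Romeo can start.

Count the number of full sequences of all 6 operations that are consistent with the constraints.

The operations with no prerequisites are Task Papa, Project Golf, Operation Juliet; any of them can be placed first.
Counting all ways to extend the partial order to a total order gives 15.

15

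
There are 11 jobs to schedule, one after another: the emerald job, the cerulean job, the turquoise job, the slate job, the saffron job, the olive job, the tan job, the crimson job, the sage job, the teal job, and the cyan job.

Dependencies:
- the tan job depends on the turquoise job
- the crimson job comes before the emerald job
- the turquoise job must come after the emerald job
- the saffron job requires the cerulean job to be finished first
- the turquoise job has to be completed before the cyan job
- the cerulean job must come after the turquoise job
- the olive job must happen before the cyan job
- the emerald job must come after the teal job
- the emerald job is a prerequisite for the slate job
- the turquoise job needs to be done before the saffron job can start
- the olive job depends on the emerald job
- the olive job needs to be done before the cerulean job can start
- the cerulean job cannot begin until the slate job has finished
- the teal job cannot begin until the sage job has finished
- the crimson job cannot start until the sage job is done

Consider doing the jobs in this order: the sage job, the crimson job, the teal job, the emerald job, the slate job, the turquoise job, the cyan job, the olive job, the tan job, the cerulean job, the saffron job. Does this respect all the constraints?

No

In the proposed order, the cyan job appears before the olive job.
Since the olive job is required before the cyan job, the ordering is invalid.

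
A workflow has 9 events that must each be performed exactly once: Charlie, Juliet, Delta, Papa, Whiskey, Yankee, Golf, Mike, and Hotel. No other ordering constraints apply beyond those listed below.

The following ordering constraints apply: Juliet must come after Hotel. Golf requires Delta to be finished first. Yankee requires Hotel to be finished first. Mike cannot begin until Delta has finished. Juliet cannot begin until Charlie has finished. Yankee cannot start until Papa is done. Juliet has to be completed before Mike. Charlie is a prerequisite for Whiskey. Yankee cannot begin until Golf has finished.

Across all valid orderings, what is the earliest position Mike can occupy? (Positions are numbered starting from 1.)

Working backwards through the constraints from Mike, its full set of required predecessors is Charlie, Juliet, Delta, Hotel — 4 of them.
So at minimum 4 events come before Mike, putting Mike no earlier than position 5. That position is achievable by scheduling exactly those predecessors first.

5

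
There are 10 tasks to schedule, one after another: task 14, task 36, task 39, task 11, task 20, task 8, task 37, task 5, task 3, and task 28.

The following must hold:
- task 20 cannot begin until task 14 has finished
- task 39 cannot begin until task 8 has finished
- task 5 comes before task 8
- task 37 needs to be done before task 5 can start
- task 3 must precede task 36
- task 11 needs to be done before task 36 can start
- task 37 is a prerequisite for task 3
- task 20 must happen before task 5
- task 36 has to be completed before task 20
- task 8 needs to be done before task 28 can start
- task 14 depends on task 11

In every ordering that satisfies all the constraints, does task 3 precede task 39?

Yes

Tracing the constraints gives a chain: task 3 → task 36 → task 20 → task 5 → task 8 → task 39.
That forces task 3 before task 39 in every valid schedule.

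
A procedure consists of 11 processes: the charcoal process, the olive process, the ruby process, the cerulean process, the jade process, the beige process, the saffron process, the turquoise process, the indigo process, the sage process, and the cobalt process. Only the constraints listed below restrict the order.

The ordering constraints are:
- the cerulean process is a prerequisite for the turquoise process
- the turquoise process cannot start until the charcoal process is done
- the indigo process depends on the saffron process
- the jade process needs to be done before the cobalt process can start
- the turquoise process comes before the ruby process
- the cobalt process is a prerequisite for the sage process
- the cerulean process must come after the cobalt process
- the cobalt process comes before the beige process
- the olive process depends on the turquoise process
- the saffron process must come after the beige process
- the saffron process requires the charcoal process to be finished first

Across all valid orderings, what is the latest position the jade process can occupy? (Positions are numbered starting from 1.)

Following every chain forward from the jade process, the processes that must come later are the olive process, the ruby process, the cerulean process, the beige process, the saffron process, the turquoise process, the indigo process, the sage process, the cobalt process — 9 of them.
So at least 9 processes follow the jade process, putting the jade process no later than position 2. That position is achievable by scheduling everything else first.

2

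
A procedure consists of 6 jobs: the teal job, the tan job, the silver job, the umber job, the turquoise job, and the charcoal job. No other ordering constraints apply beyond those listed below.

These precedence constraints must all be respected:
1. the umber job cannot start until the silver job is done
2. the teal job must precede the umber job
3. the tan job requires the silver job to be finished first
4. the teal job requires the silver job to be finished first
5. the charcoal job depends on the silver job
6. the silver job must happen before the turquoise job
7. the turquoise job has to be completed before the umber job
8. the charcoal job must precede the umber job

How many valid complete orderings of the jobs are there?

Only the silver job has no prerequisites, so it must go first.
Counting all ways to extend the partial order to a total order gives 30.

30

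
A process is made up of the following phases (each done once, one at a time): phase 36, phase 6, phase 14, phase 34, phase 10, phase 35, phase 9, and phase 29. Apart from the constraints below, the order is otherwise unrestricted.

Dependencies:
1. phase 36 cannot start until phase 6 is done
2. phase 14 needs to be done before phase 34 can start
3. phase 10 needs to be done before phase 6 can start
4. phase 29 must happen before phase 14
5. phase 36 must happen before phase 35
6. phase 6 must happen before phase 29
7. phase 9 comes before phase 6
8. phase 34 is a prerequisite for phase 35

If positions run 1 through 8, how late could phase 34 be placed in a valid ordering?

Following the constraints forward from phase 34, its only required successor is phase 35.
So at least 1 phase follows phase 34, putting phase 34 no later than position 7. That position is achievable by scheduling everything else first.

7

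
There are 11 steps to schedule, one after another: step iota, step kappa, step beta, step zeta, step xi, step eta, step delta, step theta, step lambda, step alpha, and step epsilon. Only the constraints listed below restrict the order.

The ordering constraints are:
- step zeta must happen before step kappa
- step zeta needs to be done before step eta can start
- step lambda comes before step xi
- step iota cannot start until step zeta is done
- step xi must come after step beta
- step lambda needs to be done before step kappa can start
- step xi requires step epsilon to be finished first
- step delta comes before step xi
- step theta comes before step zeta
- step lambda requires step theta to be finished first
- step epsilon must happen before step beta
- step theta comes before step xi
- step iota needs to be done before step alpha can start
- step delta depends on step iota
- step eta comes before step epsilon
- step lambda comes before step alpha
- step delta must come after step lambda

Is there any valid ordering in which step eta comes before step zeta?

Following step zeta → step eta, step zeta must precede step eta in every valid ordering.
So no valid ordering can have step eta before step zeta.

No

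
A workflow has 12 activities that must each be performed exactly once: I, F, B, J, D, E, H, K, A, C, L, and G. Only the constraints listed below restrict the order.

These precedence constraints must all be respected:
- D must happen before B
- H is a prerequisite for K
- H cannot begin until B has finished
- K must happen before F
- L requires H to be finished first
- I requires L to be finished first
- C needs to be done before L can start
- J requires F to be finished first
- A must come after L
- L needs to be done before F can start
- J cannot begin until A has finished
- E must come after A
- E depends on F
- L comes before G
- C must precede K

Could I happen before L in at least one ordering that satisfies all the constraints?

No

Following L → I, L must precede I in every valid ordering.
So no valid ordering can have I before L.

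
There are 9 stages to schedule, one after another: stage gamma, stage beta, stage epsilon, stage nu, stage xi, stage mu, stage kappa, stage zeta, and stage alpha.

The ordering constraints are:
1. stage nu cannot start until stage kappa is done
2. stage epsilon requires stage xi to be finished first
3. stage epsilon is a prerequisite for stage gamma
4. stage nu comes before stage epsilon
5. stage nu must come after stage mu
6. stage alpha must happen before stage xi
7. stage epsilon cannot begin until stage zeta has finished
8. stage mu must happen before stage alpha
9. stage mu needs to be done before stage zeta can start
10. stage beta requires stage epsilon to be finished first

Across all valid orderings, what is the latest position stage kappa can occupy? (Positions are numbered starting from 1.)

The stages that are forced after stage kappa, directly or by a chain of constraints, are stage gamma, stage beta, stage epsilon, stage nu. That's 4 stages.
With 4 mandatory successors out of 9 stages total, the latest slot for stage kappa is 9−4 = 5, and it's reachable by doing all non-successors before stage kappa.

5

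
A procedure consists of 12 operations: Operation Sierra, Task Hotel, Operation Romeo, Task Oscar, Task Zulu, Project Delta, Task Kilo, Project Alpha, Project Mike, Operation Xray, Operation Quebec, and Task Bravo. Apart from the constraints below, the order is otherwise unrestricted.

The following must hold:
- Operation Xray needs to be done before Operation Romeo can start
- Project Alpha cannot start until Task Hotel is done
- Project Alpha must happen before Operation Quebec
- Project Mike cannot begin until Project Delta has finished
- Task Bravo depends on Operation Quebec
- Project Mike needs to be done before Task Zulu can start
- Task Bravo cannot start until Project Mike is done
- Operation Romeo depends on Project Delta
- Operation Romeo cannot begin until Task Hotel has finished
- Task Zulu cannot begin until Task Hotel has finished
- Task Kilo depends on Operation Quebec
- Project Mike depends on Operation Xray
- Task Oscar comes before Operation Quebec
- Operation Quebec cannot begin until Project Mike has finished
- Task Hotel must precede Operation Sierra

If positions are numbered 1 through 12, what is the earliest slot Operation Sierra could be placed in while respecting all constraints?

Working backwards through the constraints from Operation Sierra, its only required predecessor is Task Hotel.
With 1 mandatory predecessor, the earliest Operation Sierra can sit is position 1+1 = 2, and placing just that one first achieves it.

2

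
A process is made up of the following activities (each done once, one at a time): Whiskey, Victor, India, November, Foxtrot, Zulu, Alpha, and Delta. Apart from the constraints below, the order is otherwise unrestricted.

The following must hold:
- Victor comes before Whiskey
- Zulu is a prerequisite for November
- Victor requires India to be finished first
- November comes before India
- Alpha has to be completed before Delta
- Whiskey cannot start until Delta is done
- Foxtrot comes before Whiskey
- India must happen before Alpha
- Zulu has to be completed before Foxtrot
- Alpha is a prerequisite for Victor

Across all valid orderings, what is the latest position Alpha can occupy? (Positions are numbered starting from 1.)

The activities that are forced after Alpha, directly or by a chain of constraints, are Whiskey, Victor, Delta. That's 3 activities.
With 3 mandatory successors out of 8 activities total, the latest slot for Alpha is 8−3 = 5, and it's reachable by doing all non-successors before Alpha.

5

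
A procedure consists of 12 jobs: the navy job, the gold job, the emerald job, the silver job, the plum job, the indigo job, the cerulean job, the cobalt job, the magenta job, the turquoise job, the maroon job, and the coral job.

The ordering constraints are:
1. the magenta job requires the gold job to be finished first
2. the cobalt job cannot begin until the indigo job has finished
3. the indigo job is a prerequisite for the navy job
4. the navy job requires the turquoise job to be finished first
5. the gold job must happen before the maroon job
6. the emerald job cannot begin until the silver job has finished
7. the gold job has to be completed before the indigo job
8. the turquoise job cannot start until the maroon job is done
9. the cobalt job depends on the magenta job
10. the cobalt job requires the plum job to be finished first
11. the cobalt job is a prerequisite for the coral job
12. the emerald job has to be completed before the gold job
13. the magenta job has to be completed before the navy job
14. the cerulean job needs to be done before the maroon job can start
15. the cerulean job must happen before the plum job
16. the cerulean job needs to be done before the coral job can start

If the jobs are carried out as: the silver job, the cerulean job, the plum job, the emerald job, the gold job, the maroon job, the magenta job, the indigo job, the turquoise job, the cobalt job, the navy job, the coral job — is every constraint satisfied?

Yes

Checking each listed constraint against this order: for instance, the cerulean job is in position 2 and the coral job in position 12, so that constraint holds — and the remaining constraints check out the same way.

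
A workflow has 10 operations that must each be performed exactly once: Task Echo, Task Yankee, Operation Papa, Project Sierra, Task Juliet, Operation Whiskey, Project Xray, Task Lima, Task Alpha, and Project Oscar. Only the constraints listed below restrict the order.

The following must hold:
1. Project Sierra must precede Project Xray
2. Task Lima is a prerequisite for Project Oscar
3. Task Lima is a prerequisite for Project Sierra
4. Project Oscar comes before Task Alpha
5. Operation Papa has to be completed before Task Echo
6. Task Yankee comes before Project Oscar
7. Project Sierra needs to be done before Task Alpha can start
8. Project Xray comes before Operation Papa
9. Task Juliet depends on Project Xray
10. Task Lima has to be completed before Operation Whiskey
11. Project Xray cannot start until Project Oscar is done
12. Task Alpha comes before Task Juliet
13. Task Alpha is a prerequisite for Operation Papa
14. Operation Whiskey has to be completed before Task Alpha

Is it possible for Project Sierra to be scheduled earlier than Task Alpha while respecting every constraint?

Yes

Project Sierra is actually forced before Task Alpha by the constraints, so certainly some valid ordering has Project Sierra first.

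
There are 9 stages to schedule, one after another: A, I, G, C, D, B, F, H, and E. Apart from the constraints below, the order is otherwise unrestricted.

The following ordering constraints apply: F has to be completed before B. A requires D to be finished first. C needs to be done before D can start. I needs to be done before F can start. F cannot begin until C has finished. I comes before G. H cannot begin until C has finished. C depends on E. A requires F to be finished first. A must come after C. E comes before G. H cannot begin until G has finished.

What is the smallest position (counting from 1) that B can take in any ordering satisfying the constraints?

Every stage that must precede B has to come before it. Tracing all chains that end at B, those stages are: I, C, F, E — 4 in total.
So at minimum 4 stages come before B, putting B no earlier than position 5. That position is achievable by scheduling exactly those predecessors first.

5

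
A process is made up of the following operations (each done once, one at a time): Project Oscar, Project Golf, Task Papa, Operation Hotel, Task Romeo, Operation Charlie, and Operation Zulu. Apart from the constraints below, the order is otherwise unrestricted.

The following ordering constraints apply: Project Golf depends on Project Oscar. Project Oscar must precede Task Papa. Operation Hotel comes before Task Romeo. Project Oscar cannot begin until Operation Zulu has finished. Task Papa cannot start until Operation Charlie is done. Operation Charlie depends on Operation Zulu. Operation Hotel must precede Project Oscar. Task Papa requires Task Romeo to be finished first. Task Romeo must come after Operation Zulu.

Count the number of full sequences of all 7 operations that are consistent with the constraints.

The operations with no prerequisites are Operation Hotel, Operation Zulu; any of them can be placed first.
Counting all ways to extend the partial order to a total order gives 41.

41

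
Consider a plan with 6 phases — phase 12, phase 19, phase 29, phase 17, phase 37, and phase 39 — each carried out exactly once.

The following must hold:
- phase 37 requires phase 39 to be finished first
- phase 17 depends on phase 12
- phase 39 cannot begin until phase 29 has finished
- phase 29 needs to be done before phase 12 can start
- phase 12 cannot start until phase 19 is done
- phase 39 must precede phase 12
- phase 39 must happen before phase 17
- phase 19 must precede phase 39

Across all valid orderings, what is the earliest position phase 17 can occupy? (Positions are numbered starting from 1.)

Every phase that must precede phase 17 has to come before it. Tracing all chains that end at phase 17, those phases are: phase 12, phase 19, phase 29, phase 39 — 4 in total.
With 4 mandatory predecessors, the earliest phase 17 can sit is position 4+1 = 5, and placing just those 4 first achieves it.

5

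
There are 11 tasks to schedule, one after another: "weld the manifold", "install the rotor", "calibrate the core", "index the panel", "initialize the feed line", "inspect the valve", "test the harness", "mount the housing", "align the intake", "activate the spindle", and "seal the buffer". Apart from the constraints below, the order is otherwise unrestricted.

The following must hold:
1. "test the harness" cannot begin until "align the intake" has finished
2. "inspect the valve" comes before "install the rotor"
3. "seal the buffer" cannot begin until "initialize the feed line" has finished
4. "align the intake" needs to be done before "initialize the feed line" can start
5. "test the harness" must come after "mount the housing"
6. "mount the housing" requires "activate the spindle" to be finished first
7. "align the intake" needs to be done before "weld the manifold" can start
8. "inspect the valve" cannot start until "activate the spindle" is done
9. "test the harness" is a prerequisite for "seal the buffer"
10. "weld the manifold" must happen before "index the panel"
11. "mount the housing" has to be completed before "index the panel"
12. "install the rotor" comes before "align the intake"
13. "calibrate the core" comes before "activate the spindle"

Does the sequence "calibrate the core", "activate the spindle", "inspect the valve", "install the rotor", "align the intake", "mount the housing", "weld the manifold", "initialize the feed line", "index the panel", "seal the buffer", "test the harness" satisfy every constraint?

No

In the proposed order, "seal the buffer" appears before "test the harness".
Since "test the harness" is required before "seal the buffer", the ordering is invalid.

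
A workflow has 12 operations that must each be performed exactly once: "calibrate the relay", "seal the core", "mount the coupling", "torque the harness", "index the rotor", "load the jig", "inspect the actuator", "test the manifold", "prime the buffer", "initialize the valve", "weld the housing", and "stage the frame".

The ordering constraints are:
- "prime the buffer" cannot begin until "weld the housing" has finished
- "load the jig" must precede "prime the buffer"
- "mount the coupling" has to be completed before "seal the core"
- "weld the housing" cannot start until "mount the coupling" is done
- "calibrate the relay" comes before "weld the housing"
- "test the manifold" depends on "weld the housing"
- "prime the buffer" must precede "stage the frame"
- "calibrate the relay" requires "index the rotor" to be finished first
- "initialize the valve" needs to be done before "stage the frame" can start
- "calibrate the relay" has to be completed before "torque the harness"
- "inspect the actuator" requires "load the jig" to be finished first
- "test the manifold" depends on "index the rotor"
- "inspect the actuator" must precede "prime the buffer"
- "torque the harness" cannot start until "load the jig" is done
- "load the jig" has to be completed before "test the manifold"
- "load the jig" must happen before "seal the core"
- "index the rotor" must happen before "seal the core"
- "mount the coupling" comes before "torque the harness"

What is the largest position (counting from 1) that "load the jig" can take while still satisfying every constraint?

Every operation that must follow "load the jig" has to come after it. Tracing all chains starting from "load the jig", those operations are: "seal the core", "torque the harness", "inspect the actuator", "test the manifold", "prime the buffer", "stage the frame" — 6 in total.
So at least 6 operations follow "load the jig", putting "load the jig" no later than position 6. That position is achievable by scheduling everything else first.

6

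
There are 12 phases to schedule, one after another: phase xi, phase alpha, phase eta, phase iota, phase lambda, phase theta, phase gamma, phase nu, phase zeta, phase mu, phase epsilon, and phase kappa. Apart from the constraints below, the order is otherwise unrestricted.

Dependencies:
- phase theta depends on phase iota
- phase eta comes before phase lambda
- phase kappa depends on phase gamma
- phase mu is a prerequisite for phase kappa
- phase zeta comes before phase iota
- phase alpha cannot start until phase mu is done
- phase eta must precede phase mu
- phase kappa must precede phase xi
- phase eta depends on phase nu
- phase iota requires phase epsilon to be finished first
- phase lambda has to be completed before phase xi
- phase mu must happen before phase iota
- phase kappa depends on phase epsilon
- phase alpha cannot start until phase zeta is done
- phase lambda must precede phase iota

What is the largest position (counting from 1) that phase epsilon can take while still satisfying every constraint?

The phases that are forced after phase epsilon, directly or by a chain of constraints, are phase xi, phase iota, phase theta, phase kappa. That's 4 phases.
So at least 4 phases follow phase epsilon, putting phase epsilon no later than position 8. That position is achievable by scheduling everything else first.

8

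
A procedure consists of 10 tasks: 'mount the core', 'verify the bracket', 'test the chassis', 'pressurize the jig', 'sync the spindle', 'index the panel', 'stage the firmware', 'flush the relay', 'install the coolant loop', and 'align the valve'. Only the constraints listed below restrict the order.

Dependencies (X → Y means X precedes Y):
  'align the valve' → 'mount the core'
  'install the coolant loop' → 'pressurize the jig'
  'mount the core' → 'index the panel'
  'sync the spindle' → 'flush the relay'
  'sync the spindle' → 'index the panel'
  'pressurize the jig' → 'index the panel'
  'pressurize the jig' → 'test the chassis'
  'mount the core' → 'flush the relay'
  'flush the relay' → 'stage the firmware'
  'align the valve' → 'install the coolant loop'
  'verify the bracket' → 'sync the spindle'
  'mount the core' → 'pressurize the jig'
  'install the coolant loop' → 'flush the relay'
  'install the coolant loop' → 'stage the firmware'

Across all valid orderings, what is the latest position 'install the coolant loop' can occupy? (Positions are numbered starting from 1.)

Following every chain forward from 'install the coolant loop', the tasks that must come later are 'test the chassis', 'pressurize the jig', 'index the panel', 'stage the firmware', 'flush the relay' — 5 of them.
So at least 5 tasks follow 'install the coolant loop', putting 'install the coolant loop' no later than position 5. That position is achievable by scheduling everything else first.

5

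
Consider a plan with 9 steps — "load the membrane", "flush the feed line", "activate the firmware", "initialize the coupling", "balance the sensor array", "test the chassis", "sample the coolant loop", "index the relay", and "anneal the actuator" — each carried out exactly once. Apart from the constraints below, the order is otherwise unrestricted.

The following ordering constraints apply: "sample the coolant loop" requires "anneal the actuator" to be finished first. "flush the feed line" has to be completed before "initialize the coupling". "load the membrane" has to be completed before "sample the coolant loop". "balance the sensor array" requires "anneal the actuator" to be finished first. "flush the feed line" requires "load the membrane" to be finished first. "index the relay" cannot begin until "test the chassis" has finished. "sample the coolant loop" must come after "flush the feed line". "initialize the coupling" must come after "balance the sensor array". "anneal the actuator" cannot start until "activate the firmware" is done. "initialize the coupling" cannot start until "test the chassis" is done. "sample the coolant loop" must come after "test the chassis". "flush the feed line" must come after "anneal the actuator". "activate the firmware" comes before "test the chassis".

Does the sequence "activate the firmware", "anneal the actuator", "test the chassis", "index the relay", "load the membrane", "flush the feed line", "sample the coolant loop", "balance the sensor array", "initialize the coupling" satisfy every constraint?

Yes

Every stated constraint is respected: "test the chassis" sits at position 3, ahead of "initialize the coupling" at position 9, and each of the other listed pairs likewise has the predecessor earlier in the sequence.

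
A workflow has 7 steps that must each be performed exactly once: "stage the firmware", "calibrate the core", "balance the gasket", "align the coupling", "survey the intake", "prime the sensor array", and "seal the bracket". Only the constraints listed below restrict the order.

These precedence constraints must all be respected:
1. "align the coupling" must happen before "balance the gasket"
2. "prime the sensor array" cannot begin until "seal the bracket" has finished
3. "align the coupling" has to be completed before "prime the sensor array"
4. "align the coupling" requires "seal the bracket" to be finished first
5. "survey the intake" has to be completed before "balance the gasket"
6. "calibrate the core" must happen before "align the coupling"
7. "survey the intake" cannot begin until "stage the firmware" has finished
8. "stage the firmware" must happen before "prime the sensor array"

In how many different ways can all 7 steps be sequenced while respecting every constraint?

3 steps have no prerequisites ("stage the firmware", "calibrate the core", "seal the bracket"), so any of them could come first.
Enumerating by repeatedly choosing an available step (one whose prerequisites are all placed) gives 48 distinct complete orderings.

48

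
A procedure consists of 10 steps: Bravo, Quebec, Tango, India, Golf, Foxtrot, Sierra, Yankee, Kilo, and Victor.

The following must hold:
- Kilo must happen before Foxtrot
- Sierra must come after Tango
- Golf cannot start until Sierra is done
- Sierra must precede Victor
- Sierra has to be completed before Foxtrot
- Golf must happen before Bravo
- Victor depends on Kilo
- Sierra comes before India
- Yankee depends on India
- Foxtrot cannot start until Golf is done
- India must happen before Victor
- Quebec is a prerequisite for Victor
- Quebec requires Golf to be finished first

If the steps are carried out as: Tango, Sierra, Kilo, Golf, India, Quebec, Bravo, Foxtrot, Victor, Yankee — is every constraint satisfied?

Yes

Every stated constraint is respected: Sierra sits at position 2, ahead of Victor at position 9, and each of the other listed pairs likewise has the predecessor earlier in the sequence.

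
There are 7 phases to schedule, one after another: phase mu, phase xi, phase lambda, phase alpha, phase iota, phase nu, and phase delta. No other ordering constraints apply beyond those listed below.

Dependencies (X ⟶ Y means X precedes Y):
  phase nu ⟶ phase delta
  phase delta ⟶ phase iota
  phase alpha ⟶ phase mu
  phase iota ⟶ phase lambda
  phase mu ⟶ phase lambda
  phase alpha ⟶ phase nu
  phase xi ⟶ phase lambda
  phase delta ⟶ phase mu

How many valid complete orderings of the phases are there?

The phases with no prerequisites are phase xi, phase alpha; any of them can be placed first.
Systematically extending each partial ordering one phase at a time and counting, there are 12 complete orderings.

12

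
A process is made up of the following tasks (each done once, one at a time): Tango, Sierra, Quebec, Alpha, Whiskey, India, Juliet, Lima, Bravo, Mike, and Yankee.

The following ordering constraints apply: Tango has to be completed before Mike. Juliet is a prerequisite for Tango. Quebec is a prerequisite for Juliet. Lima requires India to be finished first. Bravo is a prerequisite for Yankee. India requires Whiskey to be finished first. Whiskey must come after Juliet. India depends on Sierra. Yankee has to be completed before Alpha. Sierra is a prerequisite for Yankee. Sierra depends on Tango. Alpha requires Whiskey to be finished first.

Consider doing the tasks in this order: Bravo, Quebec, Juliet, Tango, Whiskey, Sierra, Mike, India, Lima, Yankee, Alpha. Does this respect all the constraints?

Yes

Checking each listed constraint against this order: for instance, Bravo is in position 1 and Yankee in position 10, so that constraint holds — and the remaining constraints check out the same way.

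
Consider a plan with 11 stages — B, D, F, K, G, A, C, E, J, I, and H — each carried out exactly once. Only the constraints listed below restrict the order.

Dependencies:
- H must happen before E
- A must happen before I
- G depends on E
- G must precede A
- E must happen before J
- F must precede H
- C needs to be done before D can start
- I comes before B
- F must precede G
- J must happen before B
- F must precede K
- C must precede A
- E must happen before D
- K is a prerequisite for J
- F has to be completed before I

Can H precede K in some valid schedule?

No chain of constraints runs from K to H, so K is not required to come first.
That means at least one valid schedule has H before K.

Yes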